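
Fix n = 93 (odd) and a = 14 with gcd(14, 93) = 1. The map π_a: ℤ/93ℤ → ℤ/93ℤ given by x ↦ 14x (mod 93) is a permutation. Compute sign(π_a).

-1

Orbit of 8 under x↦14x: [8, 19, 80, 4, 56, 40, 2]… (length divides ord_93(14)).
π_14 has 6 disjoint cycles with lengths [30, 30, 15, 15, 2, 1] on {0,…,92}.
Σ(ℓ_i−1) = 93−6 = 87; sign = (−1)^87 = -1.
(14|93)_J = -1 (Zolotarev's lemma cross-check).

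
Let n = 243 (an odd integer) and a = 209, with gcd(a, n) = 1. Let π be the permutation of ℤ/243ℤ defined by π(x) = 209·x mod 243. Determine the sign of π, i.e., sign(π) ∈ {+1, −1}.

-1

Orbit of 149 under x↦209x: [149, 37, 200, 4, 107, 7, 5]… (length divides ord_243(209)).
Cycle type of π: 162 + 54 + 18 + 6 + 2 + 1; total 6 cycles.
6 cycles on 243: each ℓ→(−1)^(ℓ−1), product (−1)^237 = -1.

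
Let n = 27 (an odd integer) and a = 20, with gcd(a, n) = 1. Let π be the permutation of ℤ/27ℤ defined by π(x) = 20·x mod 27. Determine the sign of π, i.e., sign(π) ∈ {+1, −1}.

-1

Start at x=13: 13 → 17 → 16 → 23 → 1 → 20 → 22 → … (one orbit).
The orbit structure of x ↦ 20x mod 27: 4 orbits of sizes [18, 6, 2, 1].
4 cycles on 27: each ℓ→(−1)^(ℓ−1), product (−1)^23 = -1.
The Jacobi symbol (20|27) = -1 (Zolotarev) agrees.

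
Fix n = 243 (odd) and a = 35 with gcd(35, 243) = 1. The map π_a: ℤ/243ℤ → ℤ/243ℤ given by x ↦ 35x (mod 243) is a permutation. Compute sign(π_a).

Trace 242: π^k(242) = [242, 208, 233, 136, 143, 145, 215] for k=0..6.
14 cycles of lengths [54, 54, 54, 18, 18, 18, 6, 6, 6, 2, 2, 2, 2, 1].
sign(π) = (−1)^{n − #cycles} = (−1)^{243−14} = (−1)^229 = -1.
Via Zolotarev, sign(π_{35}) = (35|243) = -1.

-1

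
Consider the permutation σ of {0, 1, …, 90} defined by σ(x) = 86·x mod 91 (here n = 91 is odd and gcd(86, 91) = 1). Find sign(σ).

Start at x=25: 25 → 57 → 79 → 60 → 64 → 44 → 53 → … (one orbit).
Cycle lengths of π_86 on ℤ/91ℤ: [12, 12, 12, 12, 12, 12, 4, 4, 4, 3, 3, 1]; 12 cycles in total.
With 12 cycles on 91 points, sign = (−1)^{91−12} = -1.

-1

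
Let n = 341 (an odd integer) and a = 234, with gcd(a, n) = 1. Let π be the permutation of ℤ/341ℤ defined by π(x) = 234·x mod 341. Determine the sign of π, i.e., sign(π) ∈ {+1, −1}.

-1

Orbit of 170 under x↦234x: [170, 224, 243, 256, 229, 49, 213]… (length divides ord_341(234)).
14 cycles of lengths [30, 30, 30, 30, 30, 30, 30, 30, 30, 30, 30, 5, 5, 1].
With 14 cycles on 341 points, sign = (−1)^{341−14} = -1.
Check: (234/341) = -1 by Zolotarev.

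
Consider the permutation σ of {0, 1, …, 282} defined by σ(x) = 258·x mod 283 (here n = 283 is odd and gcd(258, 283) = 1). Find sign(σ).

-1

Trace 54: π^k(54) = [54, 65, 73, 156, 62, 148, 262] for k=0..6.
2 cycles of lengths [282, 1].
283 − 2 = 281 transpositions; sign(π) = (−1)^281 = -1.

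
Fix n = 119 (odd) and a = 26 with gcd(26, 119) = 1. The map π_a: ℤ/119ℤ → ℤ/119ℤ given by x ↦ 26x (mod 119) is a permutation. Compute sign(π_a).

-1

Orbit of 86 under x↦26x: [86, 94, 64, 117, 67, 76, 72]… (length divides ord_119(26)).
Decompose π into cycles: lengths [24, 24, 24, 24, 8, 8, 6, 1] (8 cycles, including the fixed point 0).
8 cycles on 119: each ℓ→(−1)^(ℓ−1), product (−1)^111 = -1.
(26|119)_J = -1 (Zolotarev's lemma cross-check).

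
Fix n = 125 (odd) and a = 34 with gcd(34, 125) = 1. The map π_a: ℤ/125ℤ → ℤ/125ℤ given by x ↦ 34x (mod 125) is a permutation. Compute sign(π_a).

+1

Orbit of 69 under x↦34x: [69, 96, 14, 101, 59, 6, 79]… (length divides ord_125(34)).
The orbit structure of x ↦ 34x mod 125: 7 orbits of sizes [50, 50, 10, 10, 2, 2, 1].
With 7 cycles on 125 points, sign = (−1)^{125−7} = +1.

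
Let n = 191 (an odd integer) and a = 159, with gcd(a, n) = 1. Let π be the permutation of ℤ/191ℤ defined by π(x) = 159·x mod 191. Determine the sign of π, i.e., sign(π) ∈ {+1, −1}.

Orbit of 185 under x↦159x: [185, 1, 159, 69, 84, 177, 66]… (length divides ord_191(159)).
6 cycles of lengths [38, 38, 38, 38, 38, 1].
191 − 6 = 185 transpositions; sign(π) = (−1)^185 = -1.

-1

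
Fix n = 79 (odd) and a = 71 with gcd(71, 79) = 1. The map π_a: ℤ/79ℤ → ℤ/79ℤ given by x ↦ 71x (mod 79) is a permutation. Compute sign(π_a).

Orbit of 33 under x↦71x: [33, 52, 58, 10, 78, 8, 15]… (length divides ord_79(71)).
Cycle type of π: 26×3 + 1; total 4 cycles.
sign(π) = (−1)^{n − #cycles} = (−1)^{79−4} = (−1)^75 = -1.

-1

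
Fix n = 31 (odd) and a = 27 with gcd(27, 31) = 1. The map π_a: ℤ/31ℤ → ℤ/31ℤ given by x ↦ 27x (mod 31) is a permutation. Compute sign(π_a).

-1

Orbit of 27 under x↦27x: [27, 16, 29, 8, 30, 4, 15]… (length divides ord_31(27)).
Decompose π into cycles: lengths [10, 10, 10, 1] (4 cycles, including the fixed point 0).
Σ(ℓ_i−1) = 31−4 = 27; sign = (−1)^27 = -1.
The Jacobi symbol (27|31) = -1 (Zolotarev) agrees.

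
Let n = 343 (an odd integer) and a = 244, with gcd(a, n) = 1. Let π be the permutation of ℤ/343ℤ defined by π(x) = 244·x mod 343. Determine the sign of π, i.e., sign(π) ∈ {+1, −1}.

Orbit of 293 under x↦244x: [293, 148, 97, 1, 244, 197, 48]… (length divides ord_343(244)).
46 cycles of lengths [14, 14, 14, 14, 14, 14, 14, 14, 14, 14, 14, 14, 14, 14, 14, 14, 14, 14, 14, 14, 14, 2, 2, 2, 2, 2, 2, 2, 2, 2, 2, 2, 2, 2, 2, 2, 2, 2, 2, 2, 2, 2, 2, 2, 2, 1].
343 − 46 = 297 transpositions; sign(π) = (−1)^297 = -1.
Zolotarev: (244|343) = -1, matching the cycle-count sign.

-1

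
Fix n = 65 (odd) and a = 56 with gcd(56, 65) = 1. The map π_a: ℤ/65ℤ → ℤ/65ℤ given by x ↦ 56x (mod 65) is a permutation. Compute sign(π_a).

Start at x=36: 36 → 1 → 56 → 16 → 51 → 61 → 36 (one orbit).
Cycle lengths of π_56 on ℤ/65ℤ: [6, 6, 6, 6, 6, 6, 6, 6, 6, 6, 1, 1, 1, 1, 1]; 15 cycles in total.
65 − 15 = 50 transpositions; sign(π) = (−1)^50 = +1.
Via Zolotarev, sign(π_{56}) = (56|65) = +1.

+1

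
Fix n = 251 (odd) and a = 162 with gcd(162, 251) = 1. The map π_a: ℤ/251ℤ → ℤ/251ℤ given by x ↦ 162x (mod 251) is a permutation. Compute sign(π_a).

Start at x=176: 176 → 149 → 42 → 27 → 107 → 15 → 171 → … (one orbit).
The orbit structure of x ↦ 162x mod 251: 2 orbits of sizes [250, 1].
2 cycles on 251: each ℓ→(−1)^(ℓ−1), product (−1)^249 = -1.
Via Zolotarev, sign(π_{162}) = (162|251) = -1.

-1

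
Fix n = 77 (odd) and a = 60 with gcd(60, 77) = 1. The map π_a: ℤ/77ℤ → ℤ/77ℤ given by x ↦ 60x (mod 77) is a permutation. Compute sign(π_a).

+1

Orbit of 1 under x↦60x: [1, 60, 58, 15, 53, 23, 71]… (length divides ord_77(60)).
The orbit structure of x ↦ 60x mod 77: 9 orbits of sizes [15, 15, 15, 15, 5, 5, 3, 3, 1].
77 − 9 = 68 transpositions; sign(π) = (−1)^68 = +1.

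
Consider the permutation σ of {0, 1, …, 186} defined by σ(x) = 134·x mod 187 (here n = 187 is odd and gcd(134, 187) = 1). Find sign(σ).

-1

Orbit of 127 under x↦134x: [127, 1, 134, 4, 162, 16, 87]… (length divides ord_187(134)).
Cycle lengths of π_134 on ℤ/187ℤ: [40, 40, 40, 40, 10, 8, 8, 1]; 8 cycles in total.
Σ(ℓ_i−1) = 187−8 = 179; sign = (−1)^179 = -1.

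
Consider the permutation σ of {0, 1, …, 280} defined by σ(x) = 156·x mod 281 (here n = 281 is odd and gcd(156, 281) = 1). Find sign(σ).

+1

Start at x=78: 78 → 85 → 53 → 119 → 18 → 279 → 250 → … (one orbit).
π_156 has 3 disjoint cycles with lengths [140, 140, 1] on {0,…,280}.
281 − 3 = 278 transpositions; sign(π) = (−1)^278 = +1.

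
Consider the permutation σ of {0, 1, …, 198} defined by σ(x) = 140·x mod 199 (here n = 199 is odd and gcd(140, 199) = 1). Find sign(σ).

Orbit of 63 under x↦140x: [63, 64, 5, 103, 92, 144, 61]… (length divides ord_199(140)).
Decompose π into cycles: lengths [33, 33, 33, 33, 33, 33, 1] (7 cycles, including the fixed point 0).
n − c = 199 − 7 = 192; sign = (−1)^192 = +1.

+1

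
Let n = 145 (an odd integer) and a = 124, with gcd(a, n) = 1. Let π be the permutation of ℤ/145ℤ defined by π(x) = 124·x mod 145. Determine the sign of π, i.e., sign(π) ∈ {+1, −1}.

Start at x=124: 124 → 6 → 19 → 36 → 114 → 71 → 104 → … (one orbit).
π_124 has 8 disjoint cycles with lengths [28, 28, 28, 28, 28, 2, 2, 1] on {0,…,144}.
Σ(ℓ_i−1) = 145−8 = 137; sign = (−1)^137 = -1.
Zolotarev: (124|145) = -1, matching the cycle-count sign.

-1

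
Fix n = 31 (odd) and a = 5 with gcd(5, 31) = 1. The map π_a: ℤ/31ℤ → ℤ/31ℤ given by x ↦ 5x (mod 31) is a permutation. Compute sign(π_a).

+1

Orbit of 1 under x↦5x: [1, 5, 25]… (length divides ord_31(5)).
The orbit structure of x ↦ 5x mod 31: 11 orbits of sizes [3, 3, 3, 3, 3, 3, 3, 3, 3, 3, 1].
11 cycles on 31: each ℓ→(−1)^(ℓ−1), product (−1)^20 = +1.
The Jacobi symbol (5|31) = +1 (Zolotarev) agrees.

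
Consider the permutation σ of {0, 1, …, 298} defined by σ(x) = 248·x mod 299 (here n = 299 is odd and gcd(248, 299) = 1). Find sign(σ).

+1

Start at x=170: 170 → 1 → 248 → 209 → 105 → 27 → 118 → … (one orbit).
The orbit structure of x ↦ 248x mod 299: 39 orbits of sizes [11, 11, 11, 11, 11, 11, 11, 11, 11, 11, 11, 11, 11, 11, 11, 11, 11, 11, 11, 11, 11, 11, 11, 11, 11, 11, 1, 1, 1, 1, 1, 1, 1, 1, 1, 1, 1, 1, 1].
299 − 39 = 260 transpositions; sign(π) = (−1)^260 = +1.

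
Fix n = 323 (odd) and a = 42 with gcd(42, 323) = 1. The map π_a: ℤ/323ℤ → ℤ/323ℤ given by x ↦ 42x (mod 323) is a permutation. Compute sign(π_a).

+1

Start at x=254: 254 → 9 → 55 → 49 → 120 → 195 → 115 → … (one orbit).
π_42 has 9 disjoint cycles with lengths [72, 72, 72, 72, 9, 9, 8, 8, 1] on {0,…,322}.
Σ(ℓ_i−1) = 323−9 = 314; sign = (−1)^314 = +1.
(42|323)_J = +1 (Zolotarev's lemma cross-check).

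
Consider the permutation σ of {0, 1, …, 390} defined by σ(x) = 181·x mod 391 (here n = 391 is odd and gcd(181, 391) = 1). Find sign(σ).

Start at x=63: 63 → 64 → 245 → 162 → 388 → 239 → 249 → … (one orbit).
Cycle type of π: 176×2 + 22 + 16 + 1; total 5 cycles.
5 cycles on 391: each ℓ→(−1)^(ℓ−1), product (−1)^386 = +1.
(181|391)_J = +1 (Zolotarev's lemma cross-check).

+1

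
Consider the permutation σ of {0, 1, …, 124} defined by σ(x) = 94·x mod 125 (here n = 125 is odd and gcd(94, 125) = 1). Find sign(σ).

+1

Orbit of 21 under x↦94x: [21, 99, 56, 14, 66, 79, 51]… (length divides ord_125(94)).
π_94 has 7 disjoint cycles with lengths [50, 50, 10, 10, 2, 2, 1] on {0,…,124}.
7 cycles on 125: each ℓ→(−1)^(ℓ−1), product (−1)^118 = +1.
Via Zolotarev, sign(π_{94}) = (94|125) = +1.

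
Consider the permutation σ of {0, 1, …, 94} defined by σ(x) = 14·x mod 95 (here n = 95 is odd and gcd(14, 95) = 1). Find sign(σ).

-1

Orbit of 14 under x↦14x: [14, 6, 84, 36, 29, 26, 79]… (length divides ord_95(14)).
Decompose π into cycles: lengths [18, 18, 18, 18, 18, 2, 2, 1] (8 cycles, including the fixed point 0).
Σ(ℓ_i−1) = 95−8 = 87; sign = (−1)^87 = -1.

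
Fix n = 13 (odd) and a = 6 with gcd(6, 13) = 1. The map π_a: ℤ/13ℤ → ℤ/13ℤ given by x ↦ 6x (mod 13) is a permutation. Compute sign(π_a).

-1

Start at x=12: 12 → 7 → 3 → 5 → 4 → 11 → 1 → … (one orbit).
Decompose π into cycles: lengths [12, 1] (2 cycles, including the fixed point 0).
n − c = 13 − 2 = 11; sign = (−1)^11 = -1.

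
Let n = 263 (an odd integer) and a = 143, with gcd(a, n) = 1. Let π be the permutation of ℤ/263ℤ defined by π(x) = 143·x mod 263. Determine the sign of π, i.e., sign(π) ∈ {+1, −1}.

+1

Orbit of 208 under x↦143x: [208, 25, 156, 216, 117, 162, 22]… (length divides ord_263(143)).
Cycle type of π: 131×2 + 1; total 3 cycles.
Σ(ℓ_i−1) = 263−3 = 260; sign = (−1)^260 = +1.
(143|263)_J = +1 (Zolotarev's lemma cross-check).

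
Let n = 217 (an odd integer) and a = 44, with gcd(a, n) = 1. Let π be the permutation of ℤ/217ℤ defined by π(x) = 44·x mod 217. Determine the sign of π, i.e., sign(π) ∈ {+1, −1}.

Orbit of 72 under x↦44x: [72, 130, 78, 177, 193, 29, 191]… (length divides ord_217(44)).
The orbit structure of x ↦ 44x mod 217: 10 orbits of sizes [30, 30, 30, 30, 30, 30, 30, 3, 3, 1].
sign(π) = (−1)^{n − #cycles} = (−1)^{217−10} = (−1)^207 = -1.
(44|217)_J = -1 (Zolotarev's lemma cross-check).

-1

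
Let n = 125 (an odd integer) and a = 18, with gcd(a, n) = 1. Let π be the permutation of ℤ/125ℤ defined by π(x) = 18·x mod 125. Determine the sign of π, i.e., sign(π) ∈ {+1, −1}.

-1

Start at x=32: 32 → 76 → 118 → 124 → 107 → 51 → 43 → … (one orbit).
π_18 has 12 disjoint cycles with lengths [20, 20, 20, 20, 20, 4, 4, 4, 4, 4, 4, 1] on {0,…,124}.
sign(π) = (−1)^{n − #cycles} = (−1)^{125−12} = (−1)^113 = -1.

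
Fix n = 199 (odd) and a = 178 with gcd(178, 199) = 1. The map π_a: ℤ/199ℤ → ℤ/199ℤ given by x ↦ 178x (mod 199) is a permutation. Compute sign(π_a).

Orbit of 178 under x↦178x: [178, 43, 92, 58, 175, 106, 162]… (length divides ord_199(178)).
Cycle type of π: 9×22 + 1; total 23 cycles.
Σ(ℓ_i−1) = 199−23 = 176; sign = (−1)^176 = +1.

+1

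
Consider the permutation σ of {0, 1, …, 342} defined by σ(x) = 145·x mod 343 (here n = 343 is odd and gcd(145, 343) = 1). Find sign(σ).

Trace 333: π^k(333) = [333, 265, 9, 276, 232, 26, 340] for k=0..6.
Decompose π into cycles: lengths [294, 42, 6, 1] (4 cycles, including the fixed point 0).
343 − 4 = 339 transpositions; sign(π) = (−1)^339 = -1.
The Jacobi symbol (145|343) = -1 (Zolotarev) agrees.

-1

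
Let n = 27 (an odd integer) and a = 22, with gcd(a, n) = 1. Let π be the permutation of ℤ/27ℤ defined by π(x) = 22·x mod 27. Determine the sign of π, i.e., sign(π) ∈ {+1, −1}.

+1

Start at x=19: 19 → 13 → 16 → 1 → 22 → 25 → 10 → … (one orbit).
The orbit structure of x ↦ 22x mod 27: 7 orbits of sizes [9, 9, 3, 3, 1, 1, 1].
With 7 cycles on 27 points, sign = (−1)^{27−7} = +1.
Check: (22/27) = +1 by Zolotarev.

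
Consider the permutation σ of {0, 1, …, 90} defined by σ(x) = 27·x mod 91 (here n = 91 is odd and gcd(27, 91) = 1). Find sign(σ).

Trace 27: π^k(27) = [27, 1] for k=0..1.
π_27 has 52 disjoint cycles with lengths [2, 2, 2, 2, 2, 2, 2, 2, 2, 2, 2, 2, 2, 2, 2, 2, 2, 2, 2, 2, 2, 2, 2, 2, 2, 2, 2, 2, 2, 2, 2, 2, 2, 2, 2, 2, 2, 2, 2, 1, 1, 1, 1, 1, 1, 1, 1, 1, 1, 1, 1, 1] on {0,…,90}.
Σ(ℓ_i−1) = 91−52 = 39; sign = (−1)^39 = -1.
Check: (27/91) = -1 by Zolotarev.

-1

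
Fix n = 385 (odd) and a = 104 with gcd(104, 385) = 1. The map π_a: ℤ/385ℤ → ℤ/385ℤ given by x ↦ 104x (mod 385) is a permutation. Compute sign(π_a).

Start at x=141: 141 → 34 → 71 → 69 → 246 → 174 → 1 → … (one orbit).
Cycle lengths of π_104 on ℤ/385ℤ: [10, 10, 10, 10, 10, 10, 10, 10, 10, 10, 10, 10, 10, 10, 10, 10, 10, 10, 10, 10, 10, 10, 10, 10, 10, 10, 10, 10, 10, 10, 10, 10, 10, 10, 5, 5, 2, 2, 2, 2, 2, 2, 2, 2, 2, 2, 2, 2, 2, 2, 2, 2, 2, 1]; 54 cycles in total.
sign(π) = (−1)^{n − #cycles} = (−1)^{385−54} = (−1)^331 = -1.
Zolotarev: (104|385) = -1, matching the cycle-count sign.

-1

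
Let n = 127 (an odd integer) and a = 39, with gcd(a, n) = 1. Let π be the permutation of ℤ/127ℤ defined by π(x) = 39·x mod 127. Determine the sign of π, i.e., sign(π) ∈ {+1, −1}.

-1

Start at x=103: 103 → 80 → 72 → 14 → 38 → 85 → 13 → … (one orbit).
The orbit structure of x ↦ 39x mod 127: 2 orbits of sizes [126, 1].
Σ(ℓ_i−1) = 127−2 = 125; sign = (−1)^125 = -1.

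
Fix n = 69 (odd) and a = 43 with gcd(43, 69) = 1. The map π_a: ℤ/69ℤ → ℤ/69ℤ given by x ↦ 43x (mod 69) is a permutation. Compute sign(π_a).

Orbit of 1 under x↦43x: [1, 43, 55, 19, 58, 10, 16]… (length divides ord_69(43)).
Cycle type of π: 22×3 + 1×3; total 6 cycles.
6 cycles on 69: each ℓ→(−1)^(ℓ−1), product (−1)^63 = -1.

-1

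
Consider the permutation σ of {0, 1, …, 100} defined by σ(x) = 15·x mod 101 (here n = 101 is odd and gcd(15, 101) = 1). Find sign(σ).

-1

Start at x=25: 25 → 72 → 70 → 40 → 95 → 11 → 64 → … (one orbit).
Decompose π into cycles: lengths [100, 1] (2 cycles, including the fixed point 0).
Σ(ℓ_i−1) = 101−2 = 99; sign = (−1)^99 = -1.
Zolotarev: (15|101) = -1, matching the cycle-count sign.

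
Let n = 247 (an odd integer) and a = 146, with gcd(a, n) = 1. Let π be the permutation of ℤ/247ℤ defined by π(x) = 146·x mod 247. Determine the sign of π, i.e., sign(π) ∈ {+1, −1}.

-1

Orbit of 35 under x↦146x: [35, 170, 120, 230, 235, 224, 100]… (length divides ord_247(146)).
π_146 has 18 disjoint cycles with lengths [18, 18, 18, 18, 18, 18, 18, 18, 18, 18, 18, 18, 18, 3, 3, 3, 3, 1] on {0,…,246}.
Σ(ℓ_i−1) = 247−18 = 229; sign = (−1)^229 = -1.
(146|247)_J = -1 (Zolotarev's lemma cross-check).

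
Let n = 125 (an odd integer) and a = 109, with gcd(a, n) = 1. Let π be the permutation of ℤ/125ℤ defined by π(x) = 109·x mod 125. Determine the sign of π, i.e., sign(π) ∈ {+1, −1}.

+1

Start at x=6: 6 → 29 → 36 → 49 → 91 → 44 → 46 → … (one orbit).
7 cycles of lengths [50, 50, 10, 10, 2, 2, 1].
Σ(ℓ_i−1) = 125−7 = 118; sign = (−1)^118 = +1.
The Jacobi symbol (109|125) = +1 (Zolotarev) agrees.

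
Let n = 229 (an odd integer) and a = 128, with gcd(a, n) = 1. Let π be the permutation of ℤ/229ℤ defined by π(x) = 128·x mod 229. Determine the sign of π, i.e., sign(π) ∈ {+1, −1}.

Start at x=122: 122 → 44 → 136 → 4 → 54 → 42 → 109 → … (one orbit).
π_128 has 4 disjoint cycles with lengths [76, 76, 76, 1] on {0,…,228}.
Σ(ℓ_i−1) = 229−4 = 225; sign = (−1)^225 = -1.

-1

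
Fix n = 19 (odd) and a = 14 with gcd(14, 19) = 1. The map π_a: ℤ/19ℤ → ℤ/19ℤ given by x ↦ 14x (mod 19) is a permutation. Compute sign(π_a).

Trace 16: π^k(16) = [16, 15, 1, 14, 6, 8, 17] for k=0..6.
Decompose π into cycles: lengths [18, 1] (2 cycles, including the fixed point 0).
2 cycles on 19: each ℓ→(−1)^(ℓ−1), product (−1)^17 = -1.

-1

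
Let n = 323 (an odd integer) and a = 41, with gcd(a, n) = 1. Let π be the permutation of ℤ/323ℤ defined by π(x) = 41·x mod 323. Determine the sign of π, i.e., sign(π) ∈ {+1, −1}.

Start at x=172: 172 → 269 → 47 → 312 → 195 → 243 → 273 → … (one orbit).
Cycle type of π: 144×2 + 18 + 16 + 1; total 5 cycles.
n − c = 323 − 5 = 318; sign = (−1)^318 = +1.

+1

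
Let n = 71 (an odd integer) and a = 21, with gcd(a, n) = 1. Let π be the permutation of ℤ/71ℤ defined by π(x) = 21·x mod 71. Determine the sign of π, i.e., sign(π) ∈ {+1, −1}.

-1

Start at x=59: 59 → 32 → 33 → 54 → 69 → 29 → 41 → … (one orbit).
2 cycles of lengths [70, 1].
With 2 cycles on 71 points, sign = (−1)^{71−2} = -1.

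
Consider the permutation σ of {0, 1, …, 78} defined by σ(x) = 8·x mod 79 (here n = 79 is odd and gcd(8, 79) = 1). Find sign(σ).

+1

Start at x=22: 22 → 18 → 65 → 46 → 52 → 21 → 10 → … (one orbit).
The orbit structure of x ↦ 8x mod 79: 7 orbits of sizes [13, 13, 13, 13, 13, 13, 1].
Σ(ℓ_i−1) = 79−7 = 72; sign = (−1)^72 = +1.
Zolotarev: (8|79) = +1, matching the cycle-count sign.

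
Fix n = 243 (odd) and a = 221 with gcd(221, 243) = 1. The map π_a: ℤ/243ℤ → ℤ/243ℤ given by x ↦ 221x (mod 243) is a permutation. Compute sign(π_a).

Trace 73: π^k(73) = [73, 95, 97, 53, 49, 137, 145] for k=0..6.
Cycle type of π: 162 + 54 + 18 + 6 + 2 + 1; total 6 cycles.
sign(π) = (−1)^{n − #cycles} = (−1)^{243−6} = (−1)^237 = -1.
Check: (221/243) = -1 by Zolotarev.

-1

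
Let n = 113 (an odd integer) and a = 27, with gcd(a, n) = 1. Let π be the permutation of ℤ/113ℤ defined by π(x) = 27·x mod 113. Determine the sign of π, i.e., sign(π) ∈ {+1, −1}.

-1

Start at x=26: 26 → 24 → 83 → 94 → 52 → 48 → 53 → … (one orbit).
The orbit structure of x ↦ 27x mod 113: 2 orbits of sizes [112, 1].
113 − 2 = 111 transpositions; sign(π) = (−1)^111 = -1.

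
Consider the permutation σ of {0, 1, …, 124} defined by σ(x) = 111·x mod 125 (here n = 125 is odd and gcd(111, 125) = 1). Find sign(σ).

Trace 96: π^k(96) = [96, 31, 66, 76, 61, 21, 81] for k=0..6.
Decompose π into cycles: lengths [25, 25, 25, 25, 5, 5, 5, 5, 1, 1, 1, 1, 1] (13 cycles, including the fixed point 0).
125 − 13 = 112 transpositions; sign(π) = (−1)^112 = +1.

+1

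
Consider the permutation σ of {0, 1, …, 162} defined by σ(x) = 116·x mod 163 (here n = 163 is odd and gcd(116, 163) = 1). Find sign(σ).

-1

Trace 136: π^k(136) = [136, 128, 15, 110, 46, 120, 65] for k=0..6.
The orbit structure of x ↦ 116x mod 163: 2 orbits of sizes [162, 1].
sign(π) = (−1)^{n − #cycles} = (−1)^{163−2} = (−1)^161 = -1.
Check: (116/163) = -1 by Zolotarev.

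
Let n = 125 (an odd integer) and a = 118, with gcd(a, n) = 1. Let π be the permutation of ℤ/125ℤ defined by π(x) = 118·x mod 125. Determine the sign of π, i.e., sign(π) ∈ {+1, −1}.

-1

Orbit of 57 under x↦118x: [57, 101, 43, 74, 107, 1, 118]… (length divides ord_125(118)).
π_118 has 12 disjoint cycles with lengths [20, 20, 20, 20, 20, 4, 4, 4, 4, 4, 4, 1] on {0,…,124}.
Σ(ℓ_i−1) = 125−12 = 113; sign = (−1)^113 = -1.
(118|125)_J = -1 (Zolotarev's lemma cross-check).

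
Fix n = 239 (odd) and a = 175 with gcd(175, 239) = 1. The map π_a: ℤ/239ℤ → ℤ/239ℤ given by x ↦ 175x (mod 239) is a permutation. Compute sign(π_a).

-1

Trace 78: π^k(78) = [78, 27, 184, 174, 97, 6, 94] for k=0..6.
The orbit structure of x ↦ 175x mod 239: 2 orbits of sizes [238, 1].
239 − 2 = 237 transpositions; sign(π) = (−1)^237 = -1.
(175|239)_J = -1 (Zolotarev's lemma cross-check).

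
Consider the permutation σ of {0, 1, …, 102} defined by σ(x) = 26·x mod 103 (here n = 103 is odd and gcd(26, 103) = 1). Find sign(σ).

+1

Orbit of 100 under x↦26x: [100, 25, 32, 8, 2, 52, 13]… (length divides ord_103(26)).
π_26 has 3 disjoint cycles with lengths [51, 51, 1] on {0,…,102}.
Σ(ℓ_i−1) = 103−3 = 100; sign = (−1)^100 = +1.
Zolotarev: (26|103) = +1, matching the cycle-count sign.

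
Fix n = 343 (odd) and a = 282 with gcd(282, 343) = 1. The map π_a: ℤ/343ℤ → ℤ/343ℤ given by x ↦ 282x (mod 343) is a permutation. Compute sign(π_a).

Start at x=99: 99 → 135 → 340 → 183 → 156 → 88 → 120 → … (one orbit).
Cycle type of π: 147×2 + 21×2 + 3×2 + 1; total 7 cycles.
Σ(ℓ_i−1) = 343−7 = 336; sign = (−1)^336 = +1.

+1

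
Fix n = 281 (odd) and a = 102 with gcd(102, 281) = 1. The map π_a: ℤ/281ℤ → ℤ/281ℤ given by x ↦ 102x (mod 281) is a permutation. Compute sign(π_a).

-1

Start at x=53: 53 → 67 → 90 → 188 → 68 → 192 → 195 → … (one orbit).
Decompose π into cycles: lengths [40, 40, 40, 40, 40, 40, 40, 1] (8 cycles, including the fixed point 0).
281 − 8 = 273 transpositions; sign(π) = (−1)^273 = -1.
Check: (102/281) = -1 by Zolotarev.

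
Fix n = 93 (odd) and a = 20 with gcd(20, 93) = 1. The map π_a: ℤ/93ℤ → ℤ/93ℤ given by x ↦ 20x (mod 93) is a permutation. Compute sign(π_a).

-1

Start at x=80: 80 → 19 → 8 → 67 → 38 → 16 → 41 → … (one orbit).
π_20 has 6 disjoint cycles with lengths [30, 30, 15, 15, 2, 1] on {0,…,92}.
93 − 6 = 87 transpositions; sign(π) = (−1)^87 = -1.
The Jacobi symbol (20|93) = -1 (Zolotarev) agrees.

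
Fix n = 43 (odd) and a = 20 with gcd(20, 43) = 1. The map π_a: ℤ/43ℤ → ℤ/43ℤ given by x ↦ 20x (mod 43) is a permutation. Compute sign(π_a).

Trace 25: π^k(25) = [25, 27, 24, 7, 11, 5, 14] for k=0..6.
π_20 has 2 disjoint cycles with lengths [42, 1] on {0,…,42}.
2 cycles on 43: each ℓ→(−1)^(ℓ−1), product (−1)^41 = -1.
Check: (20/43) = -1 by Zolotarev.

-1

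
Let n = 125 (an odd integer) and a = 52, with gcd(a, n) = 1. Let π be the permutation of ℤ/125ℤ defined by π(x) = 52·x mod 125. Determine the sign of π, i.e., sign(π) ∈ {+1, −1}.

Trace 39: π^k(39) = [39, 28, 81, 87, 24, 123, 21] for k=0..6.
Cycle lengths of π_52 on ℤ/125ℤ: [100, 20, 4, 1]; 4 cycles in total.
n − c = 125 − 4 = 121; sign = (−1)^121 = -1.

-1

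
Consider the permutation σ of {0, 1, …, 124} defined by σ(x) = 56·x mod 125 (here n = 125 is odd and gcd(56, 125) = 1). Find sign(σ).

Orbit of 91 under x↦56x: [91, 96, 1, 56, 11, 116, 121]… (length divides ord_125(56)).
13 cycles of lengths [25, 25, 25, 25, 5, 5, 5, 5, 1, 1, 1, 1, 1].
sign(π) = (−1)^{n − #cycles} = (−1)^{125−13} = (−1)^112 = +1.
The Jacobi symbol (56|125) = +1 (Zolotarev) agrees.

+1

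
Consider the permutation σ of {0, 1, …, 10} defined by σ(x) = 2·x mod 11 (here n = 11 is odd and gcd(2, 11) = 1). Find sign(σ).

-1

Orbit of 10 under x↦2x: [10, 9, 7, 3, 6, 1, 2]… (length divides ord_11(2)).
Cycle lengths of π_2 on ℤ/11ℤ: [10, 1]; 2 cycles in total.
2 cycles on 11: each ℓ→(−1)^(ℓ−1), product (−1)^9 = -1.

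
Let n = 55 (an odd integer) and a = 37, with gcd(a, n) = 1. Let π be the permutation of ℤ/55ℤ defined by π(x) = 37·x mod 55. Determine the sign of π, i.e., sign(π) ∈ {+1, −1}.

Start at x=36: 36 → 12 → 4 → 38 → 31 → 47 → 34 → … (one orbit).
The orbit structure of x ↦ 37x mod 55: 6 orbits of sizes [20, 20, 5, 5, 4, 1].
6 cycles on 55: each ℓ→(−1)^(ℓ−1), product (−1)^49 = -1.

-1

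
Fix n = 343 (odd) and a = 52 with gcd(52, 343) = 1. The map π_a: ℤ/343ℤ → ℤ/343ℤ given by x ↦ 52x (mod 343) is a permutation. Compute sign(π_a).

Orbit of 2 under x↦52x: [2, 104, 263, 299, 113, 45, 282]… (length divides ord_343(52)).
π_52 has 4 disjoint cycles with lengths [294, 42, 6, 1] on {0,…,342}.
n − c = 343 − 4 = 339; sign = (−1)^339 = -1.

-1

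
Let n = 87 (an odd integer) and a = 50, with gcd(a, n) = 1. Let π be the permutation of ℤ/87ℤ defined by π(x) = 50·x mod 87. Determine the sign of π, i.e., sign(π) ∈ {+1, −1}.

Orbit of 50 under x↦50x: [50, 64, 68, 7, 2, 13, 41]… (length divides ord_87(50)).
5 cycles of lengths [28, 28, 28, 2, 1].
87 − 5 = 82 transpositions; sign(π) = (−1)^82 = +1.
Check: (50/87) = +1 by Zolotarev.

+1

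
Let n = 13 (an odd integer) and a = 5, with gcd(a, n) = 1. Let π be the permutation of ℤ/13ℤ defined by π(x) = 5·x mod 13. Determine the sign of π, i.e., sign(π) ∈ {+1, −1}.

Orbit of 8 under x↦5x: [8, 1, 5, 12]… (length divides ord_13(5)).
Cycle type of π: 4×3 + 1; total 4 cycles.
4 cycles on 13: each ℓ→(−1)^(ℓ−1), product (−1)^9 = -1.

-1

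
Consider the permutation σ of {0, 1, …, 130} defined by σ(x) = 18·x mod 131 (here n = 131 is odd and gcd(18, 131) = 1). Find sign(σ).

-1

Trace 84: π^k(84) = [84, 71, 99, 79, 112, 51, 1] for k=0..6.
Decompose π into cycles: lengths [26, 26, 26, 26, 26, 1] (6 cycles, including the fixed point 0).
n − c = 131 − 6 = 125; sign = (−1)^125 = -1.
The Jacobi symbol (18|131) = -1 (Zolotarev) agrees.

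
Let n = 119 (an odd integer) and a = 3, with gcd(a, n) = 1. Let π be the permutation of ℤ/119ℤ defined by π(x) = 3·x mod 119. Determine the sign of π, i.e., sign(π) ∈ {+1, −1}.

+1

Start at x=61: 61 → 64 → 73 → 100 → 62 → 67 → 82 → … (one orbit).
The orbit structure of x ↦ 3x mod 119: 5 orbits of sizes [48, 48, 16, 6, 1].
sign(π) = (−1)^{n − #cycles} = (−1)^{119−5} = (−1)^114 = +1.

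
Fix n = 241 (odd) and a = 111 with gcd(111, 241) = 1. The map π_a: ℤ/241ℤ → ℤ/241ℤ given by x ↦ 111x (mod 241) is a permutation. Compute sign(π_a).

-1

Start at x=211: 211 → 44 → 64 → 115 → 233 → 76 → 1 → … (one orbit).
The orbit structure of x ↦ 111x mod 241: 16 orbits of sizes [16, 16, 16, 16, 16, 16, 16, 16, 16, 16, 16, 16, 16, 16, 16, 1].
sign(π) = (−1)^{n − #cycles} = (−1)^{241−16} = (−1)^225 = -1.
Zolotarev: (111|241) = -1, matching the cycle-count sign.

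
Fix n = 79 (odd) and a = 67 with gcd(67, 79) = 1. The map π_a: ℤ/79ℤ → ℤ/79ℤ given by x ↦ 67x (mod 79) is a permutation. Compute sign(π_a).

Orbit of 10 under x↦67x: [10, 38, 18, 21, 64, 22, 52]… (length divides ord_79(67)).
The orbit structure of x ↦ 67x mod 79: 7 orbits of sizes [13, 13, 13, 13, 13, 13, 1].
n − c = 79 − 7 = 72; sign = (−1)^72 = +1.
Check: (67/79) = +1 by Zolotarev.

+1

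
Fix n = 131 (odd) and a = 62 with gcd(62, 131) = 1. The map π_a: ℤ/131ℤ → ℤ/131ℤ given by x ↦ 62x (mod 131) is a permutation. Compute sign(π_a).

+1

Orbit of 99 under x↦62x: [99, 112, 1, 62, 45, 39, 60]… (length divides ord_131(62)).
Decompose π into cycles: lengths [13, 13, 13, 13, 13, 13, 13, 13, 13, 13, 1] (11 cycles, including the fixed point 0).
Σ(ℓ_i−1) = 131−11 = 120; sign = (−1)^120 = +1.
The Jacobi symbol (62|131) = +1 (Zolotarev) agrees.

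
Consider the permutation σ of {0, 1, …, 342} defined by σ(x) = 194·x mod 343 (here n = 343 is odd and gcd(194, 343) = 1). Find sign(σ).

Start at x=17: 17 → 211 → 117 → 60 → 321 → 191 → 10 → … (one orbit).
Cycle lengths of π_194 on ℤ/343ℤ: [294, 42, 6, 1]; 4 cycles in total.
n − c = 343 − 4 = 339; sign = (−1)^339 = -1.
Via Zolotarev, sign(π_{194}) = (194|343) = -1.

-1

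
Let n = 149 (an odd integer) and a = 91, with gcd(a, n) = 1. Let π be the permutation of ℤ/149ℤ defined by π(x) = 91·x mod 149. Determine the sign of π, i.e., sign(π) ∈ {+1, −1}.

-1

Orbit of 22 under x↦91x: [22, 65, 104, 77, 4, 66, 46]… (length divides ord_149(91)).
Decompose π into cycles: lengths [148, 1] (2 cycles, including the fixed point 0).
n − c = 149 − 2 = 147; sign = (−1)^147 = -1.
Zolotarev: (91|149) = -1, matching the cycle-count sign.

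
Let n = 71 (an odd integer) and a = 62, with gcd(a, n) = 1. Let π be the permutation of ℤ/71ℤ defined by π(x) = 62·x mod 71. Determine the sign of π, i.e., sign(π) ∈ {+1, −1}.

-1

Start at x=36: 36 → 31 → 5 → 26 → 50 → 47 → 3 → … (one orbit).
Cycle type of π: 70 + 1; total 2 cycles.
2 cycles on 71: each ℓ→(−1)^(ℓ−1), product (−1)^69 = -1.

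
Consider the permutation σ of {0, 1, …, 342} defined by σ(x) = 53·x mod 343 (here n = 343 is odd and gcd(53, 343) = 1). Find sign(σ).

Orbit of 253 under x↦53x: [253, 32, 324, 22, 137, 58, 330]… (length divides ord_343(53)).
Cycle type of π: 147×2 + 21×2 + 3×2 + 1; total 7 cycles.
7 cycles on 343: each ℓ→(−1)^(ℓ−1), product (−1)^336 = +1.
(53|343)_J = +1 (Zolotarev's lemma cross-check).

+1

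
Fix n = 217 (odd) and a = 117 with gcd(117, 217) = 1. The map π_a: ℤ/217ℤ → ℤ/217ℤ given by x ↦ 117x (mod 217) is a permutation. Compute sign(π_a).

Orbit of 52 under x↦117x: [52, 8, 68, 144, 139, 205, 115]… (length divides ord_217(117)).
Cycle lengths of π_117 on ℤ/217ℤ: [30, 30, 30, 30, 30, 30, 30, 6, 1]; 9 cycles in total.
With 9 cycles on 217 points, sign = (−1)^{217−9} = +1.

+1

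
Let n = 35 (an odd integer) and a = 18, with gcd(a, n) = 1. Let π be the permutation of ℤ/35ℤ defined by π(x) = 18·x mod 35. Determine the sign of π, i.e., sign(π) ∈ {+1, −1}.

Trace 23: π^k(23) = [23, 29, 32, 16, 8, 4, 2] for k=0..6.
Cycle lengths of π_18 on ℤ/35ℤ: [12, 12, 4, 3, 3, 1]; 6 cycles in total.
Σ(ℓ_i−1) = 35−6 = 29; sign = (−1)^29 = -1.

-1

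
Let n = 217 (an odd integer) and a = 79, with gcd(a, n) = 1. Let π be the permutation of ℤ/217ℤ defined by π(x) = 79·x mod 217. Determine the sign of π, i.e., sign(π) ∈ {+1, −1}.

Trace 190: π^k(190) = [190, 37, 102, 29, 121, 11, 1] for k=0..6.
The orbit structure of x ↦ 79x mod 217: 10 orbits of sizes [30, 30, 30, 30, 30, 30, 30, 3, 3, 1].
With 10 cycles on 217 points, sign = (−1)^{217−10} = -1.

-1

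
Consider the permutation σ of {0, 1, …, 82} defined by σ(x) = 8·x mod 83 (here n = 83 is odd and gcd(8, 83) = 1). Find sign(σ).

Start at x=75: 75 → 19 → 69 → 54 → 17 → 53 → 9 → … (one orbit).
2 cycles of lengths [82, 1].
With 2 cycles on 83 points, sign = (−1)^{83−2} = -1.
Via Zolotarev, sign(π_{8}) = (8|83) = -1.

-1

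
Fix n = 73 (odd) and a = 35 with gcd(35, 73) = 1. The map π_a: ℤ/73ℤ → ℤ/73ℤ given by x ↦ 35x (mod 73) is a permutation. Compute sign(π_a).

Start at x=3: 3 → 32 → 25 → 72 → 38 → 16 → 49 → … (one orbit).
Cycle type of π: 36×2 + 1; total 3 cycles.
Σ(ℓ_i−1) = 73−3 = 70; sign = (−1)^70 = +1.

+1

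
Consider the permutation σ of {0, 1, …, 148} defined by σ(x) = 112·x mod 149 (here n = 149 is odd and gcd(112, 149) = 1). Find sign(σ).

+1

Trace 68: π^k(68) = [68, 17, 116, 29, 119, 67, 54] for k=0..6.
The orbit structure of x ↦ 112x mod 149: 3 orbits of sizes [74, 74, 1].
149 − 3 = 146 transpositions; sign(π) = (−1)^146 = +1.
Check: (112/149) = +1 by Zolotarev.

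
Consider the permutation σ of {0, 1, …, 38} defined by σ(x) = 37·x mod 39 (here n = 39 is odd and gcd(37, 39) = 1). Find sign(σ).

Orbit of 22 under x↦37x: [22, 34, 10, 19, 1, 37, 4]… (length divides ord_39(37)).
6 cycles of lengths [12, 12, 12, 1, 1, 1].
With 6 cycles on 39 points, sign = (−1)^{39−6} = -1.
(37|39)_J = -1 (Zolotarev's lemma cross-check).

-1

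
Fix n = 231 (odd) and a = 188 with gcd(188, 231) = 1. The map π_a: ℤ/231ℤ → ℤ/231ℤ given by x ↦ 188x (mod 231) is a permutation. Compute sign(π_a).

Trace 1: π^k(1) = [1, 188] for k=0..1.
Cycle lengths of π_188 on ℤ/231ℤ: [2, 2, 2, 2, 2, 2, 2, 2, 2, 2, 2, 2, 2, 2, 2, 2, 2, 2, 2, 2, 2, 2, 2, 2, 2, 2, 2, 2, 2, 2, 2, 2, 2, 2, 2, 2, 2, 2, 2, 2, 2, 2, 2, 2, 2, 2, 2, 2, 2, 2, 2, 2, 2, 2, 2, 2, 2, 2, 2, 2, 2, 2, 2, 2, 2, 2, 2, 2, 2, 2, 2, 2, 2, 2, 2, 2, 2, 2, 2, 2, 2, 2, 2, 2, 2, 2, 2, 2, 2, 2, 2, 2, 2, 2, 2, 2, 2, 2, 2, 2, 2, 2, 2, 2, 2, 2, 2, 2, 2, 2, 1, 1, 1, 1, 1, 1, 1, 1, 1, 1, 1]; 121 cycles in total.
sign(π) = (−1)^{n − #cycles} = (−1)^{231−121} = (−1)^110 = +1.
Via Zolotarev, sign(π_{188}) = (188|231) = +1.

+1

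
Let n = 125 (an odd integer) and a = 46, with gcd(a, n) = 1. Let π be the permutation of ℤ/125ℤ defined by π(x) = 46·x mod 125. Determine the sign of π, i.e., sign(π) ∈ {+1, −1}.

+1

Orbit of 11 under x↦46x: [11, 6, 26, 71, 16, 111, 106]… (length divides ord_125(46)).
Decompose π into cycles: lengths [25, 25, 25, 25, 5, 5, 5, 5, 1, 1, 1, 1, 1] (13 cycles, including the fixed point 0).
n − c = 125 − 13 = 112; sign = (−1)^112 = +1.
Via Zolotarev, sign(π_{46}) = (46|125) = +1.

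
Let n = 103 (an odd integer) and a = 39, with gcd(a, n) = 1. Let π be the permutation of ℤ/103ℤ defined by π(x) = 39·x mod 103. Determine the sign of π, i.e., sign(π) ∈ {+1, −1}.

Orbit of 89 under x↦39x: [89, 72, 27, 23, 73, 66, 102]… (length divides ord_103(39)).
4 cycles of lengths [34, 34, 34, 1].
103 − 4 = 99 transpositions; sign(π) = (−1)^99 = -1.

-1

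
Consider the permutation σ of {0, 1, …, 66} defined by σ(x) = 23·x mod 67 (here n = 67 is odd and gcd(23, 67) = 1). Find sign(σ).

+1

Orbit of 40 under x↦23x: [40, 49, 55, 59, 17, 56, 15]… (length divides ord_67(23)).
π_23 has 3 disjoint cycles with lengths [33, 33, 1] on {0,…,66}.
n − c = 67 − 3 = 64; sign = (−1)^64 = +1.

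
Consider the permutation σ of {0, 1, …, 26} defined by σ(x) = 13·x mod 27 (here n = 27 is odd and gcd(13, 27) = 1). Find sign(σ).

+1

Orbit of 22 under x↦13x: [22, 16, 19, 4, 25, 1, 13]… (length divides ord_27(13)).
π_13 has 7 disjoint cycles with lengths [9, 9, 3, 3, 1, 1, 1] on {0,…,26}.
n − c = 27 − 7 = 20; sign = (−1)^20 = +1.
The Jacobi symbol (13|27) = +1 (Zolotarev) agrees.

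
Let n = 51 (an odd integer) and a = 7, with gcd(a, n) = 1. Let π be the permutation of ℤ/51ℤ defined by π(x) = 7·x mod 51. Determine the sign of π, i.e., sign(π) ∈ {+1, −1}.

Trace 28: π^k(28) = [28, 43, 46, 16, 10, 19, 31] for k=0..6.
Cycle type of π: 16×3 + 1×3; total 6 cycles.
51 − 6 = 45 transpositions; sign(π) = (−1)^45 = -1.

-1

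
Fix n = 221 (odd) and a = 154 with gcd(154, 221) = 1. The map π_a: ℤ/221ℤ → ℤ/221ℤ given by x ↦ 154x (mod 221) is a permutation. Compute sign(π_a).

-1

Trace 35: π^k(35) = [35, 86, 205, 188, 1, 154, 69] for k=0..6.
Cycle type of π: 12×17 + 1×17; total 34 cycles.
n − c = 221 − 34 = 187; sign = (−1)^187 = -1.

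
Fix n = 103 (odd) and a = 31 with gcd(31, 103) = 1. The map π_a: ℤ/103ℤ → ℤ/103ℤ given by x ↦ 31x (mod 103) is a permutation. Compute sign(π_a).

Start at x=76: 76 → 90 → 9 → 73 → 100 → 10 → 1 → … (one orbit).
The orbit structure of x ↦ 31x mod 103: 4 orbits of sizes [34, 34, 34, 1].
sign(π) = (−1)^{n − #cycles} = (−1)^{103−4} = (−1)^99 = -1.
Via Zolotarev, sign(π_{31}) = (31|103) = -1.

-1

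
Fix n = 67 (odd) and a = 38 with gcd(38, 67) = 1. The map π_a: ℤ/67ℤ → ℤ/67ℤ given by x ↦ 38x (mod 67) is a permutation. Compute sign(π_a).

Orbit of 38 under x↦38x: [38, 37, 66, 29, 30, 1]… (length divides ord_67(38)).
Cycle type of π: 6×11 + 1; total 12 cycles.
With 12 cycles on 67 points, sign = (−1)^{67−12} = -1.
Zolotarev: (38|67) = -1, matching the cycle-count sign.

-1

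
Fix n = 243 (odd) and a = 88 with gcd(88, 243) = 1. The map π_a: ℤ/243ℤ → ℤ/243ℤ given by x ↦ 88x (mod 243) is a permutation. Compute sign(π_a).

Orbit of 148 under x↦88x: [148, 145, 124, 220, 163, 7, 130]… (length divides ord_243(88)).
π_88 has 11 disjoint cycles with lengths [81, 81, 27, 27, 9, 9, 3, 3, 1, 1, 1] on {0,…,242}.
With 11 cycles on 243 points, sign = (−1)^{243−11} = +1.
The Jacobi symbol (88|243) = +1 (Zolotarev) agrees.

+1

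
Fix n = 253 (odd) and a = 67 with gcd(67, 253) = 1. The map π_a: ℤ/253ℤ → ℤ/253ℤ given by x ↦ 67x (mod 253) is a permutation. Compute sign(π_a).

Orbit of 111 under x↦67x: [111, 100, 122, 78, 166, 243, 89]… (length divides ord_253(67)).
π_67 has 22 disjoint cycles with lengths [22, 22, 22, 22, 22, 22, 22, 22, 22, 22, 22, 1, 1, 1, 1, 1, 1, 1, 1, 1, 1, 1] on {0,…,252}.
253 − 22 = 231 transpositions; sign(π) = (−1)^231 = -1.
Via Zolotarev, sign(π_{67}) = (67|253) = -1.

-1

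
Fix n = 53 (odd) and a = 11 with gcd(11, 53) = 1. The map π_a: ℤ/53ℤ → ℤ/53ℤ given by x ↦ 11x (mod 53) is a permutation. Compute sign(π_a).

+1

Orbit of 13 under x↦11x: [13, 37, 36, 25, 10, 4, 44]… (length divides ord_53(11)).
π_11 has 3 disjoint cycles with lengths [26, 26, 1] on {0,…,52}.
53 − 3 = 50 transpositions; sign(π) = (−1)^50 = +1.
Via Zolotarev, sign(π_{11}) = (11|53) = +1.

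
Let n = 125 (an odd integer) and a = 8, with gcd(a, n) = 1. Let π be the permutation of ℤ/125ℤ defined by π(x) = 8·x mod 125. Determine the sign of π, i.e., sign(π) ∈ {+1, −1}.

Orbit of 101 under x↦8x: [101, 58, 89, 87, 71, 68, 44]… (length divides ord_125(8)).
Cycle lengths of π_8 on ℤ/125ℤ: [100, 20, 4, 1]; 4 cycles in total.
n − c = 125 − 4 = 121; sign = (−1)^121 = -1.

-1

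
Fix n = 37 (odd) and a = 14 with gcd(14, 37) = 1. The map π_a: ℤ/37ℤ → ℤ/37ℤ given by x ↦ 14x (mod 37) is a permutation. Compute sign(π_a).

Trace 8: π^k(8) = [8, 1, 14, 11, 6, 10, 29] for k=0..6.
4 cycles of lengths [12, 12, 12, 1].
n − c = 37 − 4 = 33; sign = (−1)^33 = -1.
Zolotarev: (14|37) = -1, matching the cycle-count sign.

-1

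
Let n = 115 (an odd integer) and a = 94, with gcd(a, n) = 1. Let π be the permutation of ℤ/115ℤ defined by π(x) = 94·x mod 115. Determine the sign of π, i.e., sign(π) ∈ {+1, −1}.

+1

Trace 81: π^k(81) = [81, 24, 71, 4, 31, 39, 101] for k=0..6.
The orbit structure of x ↦ 94x mod 115: 9 orbits of sizes [22, 22, 22, 22, 11, 11, 2, 2, 1].
Σ(ℓ_i−1) = 115−9 = 106; sign = (−1)^106 = +1.
Check: (94/115) = +1 by Zolotarev.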